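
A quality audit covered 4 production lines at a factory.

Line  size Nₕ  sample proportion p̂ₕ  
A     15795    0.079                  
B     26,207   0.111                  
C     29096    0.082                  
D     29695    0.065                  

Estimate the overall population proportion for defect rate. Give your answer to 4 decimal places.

N = 15795 + 26207 + 29096 + 29695 = 100793.
Overall proportion = Σ (Nₕ/N)·p̂ₕ.
Σ Nₕp̂ₕ = 1247.805 + 2908.977 + 2385.872 + 1930.175 = 8472.829.
8472.829 / 100793 = 0.084062... → 0.0841.

0.0841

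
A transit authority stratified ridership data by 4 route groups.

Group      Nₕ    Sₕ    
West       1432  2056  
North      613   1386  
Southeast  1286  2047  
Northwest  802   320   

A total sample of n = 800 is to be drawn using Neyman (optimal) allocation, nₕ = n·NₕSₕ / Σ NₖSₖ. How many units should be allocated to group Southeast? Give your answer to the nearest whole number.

315

Σ NₕSₕ = 1432·2056 + 613·1386 + 1286·2047 + 802·320 = 6682892.
Share for Southeast: 2632442/6682892 = 0.39391.
n_Southeast = 800 × 0.39391 = 315.126... → 315.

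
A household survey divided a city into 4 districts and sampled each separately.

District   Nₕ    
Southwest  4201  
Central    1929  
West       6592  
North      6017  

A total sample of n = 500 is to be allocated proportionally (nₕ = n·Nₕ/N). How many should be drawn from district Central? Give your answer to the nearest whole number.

Share of district Central = 1929/18739 = 0.10294.
Allocate 500 × 0.10294 = 51.470... → 51.

51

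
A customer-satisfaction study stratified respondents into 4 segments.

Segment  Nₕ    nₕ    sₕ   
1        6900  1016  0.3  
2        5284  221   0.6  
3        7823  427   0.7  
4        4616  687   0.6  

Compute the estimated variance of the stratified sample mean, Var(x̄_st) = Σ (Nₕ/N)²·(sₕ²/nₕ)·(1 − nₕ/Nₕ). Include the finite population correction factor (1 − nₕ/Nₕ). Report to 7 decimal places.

N = 24623; Wₕ = Nₕ/N.
segment 1: (6900/24623)²·0.3²/1016·(1 − 1016/6900) = 0.0000059318
segment 2: (5284/24623)²·0.6²/221·(1 − 221/5284) = 0.0000718785
segment 3: (7823/24623)²·0.7²/427·(1 − 427/7823) = 0.0001095107
segment 4: (4616/24623)²·0.6²/687·(1 − 687/4616) = 0.0000156751
Sum = 0.0002029962 → 0.0002030.

0.0002030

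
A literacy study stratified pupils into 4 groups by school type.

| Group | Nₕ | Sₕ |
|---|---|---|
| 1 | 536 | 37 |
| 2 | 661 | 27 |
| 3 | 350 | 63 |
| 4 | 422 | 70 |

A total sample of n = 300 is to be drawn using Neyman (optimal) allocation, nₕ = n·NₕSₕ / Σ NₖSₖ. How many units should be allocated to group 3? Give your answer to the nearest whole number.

74

1: NₕSₕ = 536·37 = 19832
2: NₕSₕ = 661·27 = 17847
3: NₕSₕ = 350·63 = 22050
4: NₕSₕ = 422·70 = 29540
Σ NₕSₕ = 89269.
n_3 = 300·22050/89269 = 74.102... → 74.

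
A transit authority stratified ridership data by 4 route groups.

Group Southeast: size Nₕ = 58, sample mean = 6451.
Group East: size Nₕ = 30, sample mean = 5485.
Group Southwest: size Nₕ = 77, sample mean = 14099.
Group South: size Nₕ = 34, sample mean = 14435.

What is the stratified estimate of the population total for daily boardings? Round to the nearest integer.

2115121

Southeast: 58·6451 = 374158
East: 30·5485 = 164550
Southwest: 77·14099 = 1085623
South: 34·14435 = 490790
τ̂ = Σ Nₕx̄ₕ = 2115121.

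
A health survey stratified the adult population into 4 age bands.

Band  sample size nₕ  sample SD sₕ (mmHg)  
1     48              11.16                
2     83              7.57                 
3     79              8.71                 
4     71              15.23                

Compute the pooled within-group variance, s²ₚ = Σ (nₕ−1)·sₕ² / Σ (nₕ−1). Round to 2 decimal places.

118.07

Degrees of freedom: 47 + 82 + 78 + 70 = 277.
Σ(nₕ−1)sₕ² = 47·124.5456 + 82·57.3049 + 78·75.8641 + 70·231.9529 = 32706.7478.
s²ₚ = 32706.7478 / 277 = 118.0749... → 118.07.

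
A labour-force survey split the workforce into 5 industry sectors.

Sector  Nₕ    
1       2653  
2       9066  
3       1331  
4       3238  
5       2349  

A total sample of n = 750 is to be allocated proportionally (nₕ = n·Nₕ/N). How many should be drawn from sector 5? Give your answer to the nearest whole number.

N = 2653 + 9066 + 1331 + 3238 + 2349 = 18637.
n_5 = 750·2349/18637 = 94.530... → 95.

95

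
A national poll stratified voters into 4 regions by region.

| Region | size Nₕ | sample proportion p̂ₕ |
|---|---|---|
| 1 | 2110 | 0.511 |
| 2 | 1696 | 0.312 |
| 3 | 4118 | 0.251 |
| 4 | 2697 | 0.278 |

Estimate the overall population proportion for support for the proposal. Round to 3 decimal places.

0.319

Wₕ = Nₕ/N with N = 10621: 0.1987, 0.1597, 0.3877, 0.2539.
p̂_st = 0.1987·0.511 + 0.1597·0.312 + 0.3877·0.251 + 0.2539·0.278 ≈ 0.31925... → 0.319.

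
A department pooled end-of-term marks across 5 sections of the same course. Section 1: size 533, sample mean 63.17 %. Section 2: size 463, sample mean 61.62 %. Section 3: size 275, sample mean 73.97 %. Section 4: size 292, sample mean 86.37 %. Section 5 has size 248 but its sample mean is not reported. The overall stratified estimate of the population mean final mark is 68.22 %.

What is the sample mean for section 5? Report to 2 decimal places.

Σ Nₕx̄ₕ = N·μ, so 248·x̄_5 = 1811·68.22 − (533·63.17 + 463·61.62 + 275·73.97 + 292·86.37).
= 123546.42 − 107761.46 = 15784.96.
x̄_5 = 15784.96 / 248 = 63.6490... → 63.65.

63.65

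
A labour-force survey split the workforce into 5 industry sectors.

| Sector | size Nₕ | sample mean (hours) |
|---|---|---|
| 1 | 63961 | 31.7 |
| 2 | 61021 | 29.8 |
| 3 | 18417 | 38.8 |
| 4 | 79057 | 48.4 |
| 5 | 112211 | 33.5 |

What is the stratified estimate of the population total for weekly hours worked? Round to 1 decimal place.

Population total = Σ Nₕ·x̄ₕ (each stratum's size times its mean).
63961·31.7 + 61021·29.8 + 18417·38.8 + 79057·48.4 + 112211·33.5 = 2027563.7 + 1818425.8 + 714579.6 + 3826358.8 + 3759068.5 = 12145996.4.

12145996.4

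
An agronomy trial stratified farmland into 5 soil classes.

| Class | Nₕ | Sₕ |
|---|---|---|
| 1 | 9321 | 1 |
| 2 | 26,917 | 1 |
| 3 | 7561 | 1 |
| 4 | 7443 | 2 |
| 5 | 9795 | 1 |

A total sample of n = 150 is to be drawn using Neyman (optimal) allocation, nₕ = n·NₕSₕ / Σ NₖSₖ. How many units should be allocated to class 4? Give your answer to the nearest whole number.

33

Σ NₕSₕ = 9321·1 + 26917·1 + 7561·1 + 7443·2 + 9795·1 = 68480.
Share for 4: 14886/68480 = 0.21738.
n_4 = 150 × 0.21738 = 32.607... → 33.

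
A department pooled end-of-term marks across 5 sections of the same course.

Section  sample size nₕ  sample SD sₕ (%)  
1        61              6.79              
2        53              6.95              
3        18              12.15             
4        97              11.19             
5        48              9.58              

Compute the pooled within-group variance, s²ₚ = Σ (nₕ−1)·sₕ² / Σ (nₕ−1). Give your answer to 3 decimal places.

Degrees of freedom: 60 + 52 + 17 + 96 + 47 = 272.
Σ(nₕ−1)sₕ² = 60·46.1041 + 52·48.3025 + 17·147.6225 + 96·125.2161 + 47·91.7764 = 24121.7949.
s²ₚ = 24121.7949 / 272 = 88.68307... → 88.683.

88.683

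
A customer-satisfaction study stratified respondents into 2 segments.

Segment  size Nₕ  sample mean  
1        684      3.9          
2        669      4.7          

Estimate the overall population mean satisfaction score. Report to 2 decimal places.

N = 684 + 669 = 1353.
Weight each subgroup mean by Nₕ/N and sum.
Σ Nₕx̄ₕ = 684·3.9 + 669·4.7 = 2667.6 + 3144.3 = 5811.9.
Divide by N: 5811.9 / 1353 = 4.2956... → 4.30.

4.30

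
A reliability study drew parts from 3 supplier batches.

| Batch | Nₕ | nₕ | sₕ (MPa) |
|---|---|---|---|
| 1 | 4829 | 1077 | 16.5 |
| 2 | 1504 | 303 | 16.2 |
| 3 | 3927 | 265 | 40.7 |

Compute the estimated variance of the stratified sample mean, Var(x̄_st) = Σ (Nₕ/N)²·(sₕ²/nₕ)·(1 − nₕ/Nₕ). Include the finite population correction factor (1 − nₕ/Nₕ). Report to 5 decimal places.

N = 10260. Term for each stratum: Wₕ²sₕ²/nₕ·(1−nₕ/Nₕ).
Var(x̄_st) = 0.04350884 + 0.01486221 + 0.85394021 = 0.91231126 → 0.91231.

0.91231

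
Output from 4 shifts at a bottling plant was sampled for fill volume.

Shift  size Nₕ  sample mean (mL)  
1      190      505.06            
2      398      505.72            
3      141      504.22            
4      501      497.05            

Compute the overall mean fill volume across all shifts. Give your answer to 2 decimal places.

N = 1230; weights Wₕ = Nₕ/N = (0.1545, 0.3236, 0.1146, 0.4073).
x̄_st = Σ Wₕ·x̄ₕ = 0.1545·505.06 + 0.3236·505.72 + 0.1146·504.22 + 0.4073·497.05 ≈ 501.9147...
→ 501.91.

501.91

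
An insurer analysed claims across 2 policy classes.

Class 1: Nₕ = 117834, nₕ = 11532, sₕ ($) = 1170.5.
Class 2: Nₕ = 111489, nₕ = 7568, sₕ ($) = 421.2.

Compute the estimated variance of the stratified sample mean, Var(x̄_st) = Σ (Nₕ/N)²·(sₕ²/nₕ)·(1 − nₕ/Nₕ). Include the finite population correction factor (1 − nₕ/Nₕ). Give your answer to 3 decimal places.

33.463

N = 229323. Term for each stratum: Wₕ²sₕ²/nₕ·(1−nₕ/Nₕ).
Var(x̄_st) = 28.297954 + 5.164588 = 33.462542 → 33.463.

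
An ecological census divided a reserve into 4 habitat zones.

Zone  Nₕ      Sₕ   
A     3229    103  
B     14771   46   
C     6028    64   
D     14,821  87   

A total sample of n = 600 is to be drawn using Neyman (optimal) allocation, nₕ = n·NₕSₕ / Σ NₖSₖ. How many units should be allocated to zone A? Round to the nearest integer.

74

Σ NₕSₕ = 3229·103 + 14771·46 + 6028·64 + 14821·87 = 2687272.
Share for A: 332587/2687272 = 0.12376.
n_A = 600 × 0.12376 = 74.258... → 74.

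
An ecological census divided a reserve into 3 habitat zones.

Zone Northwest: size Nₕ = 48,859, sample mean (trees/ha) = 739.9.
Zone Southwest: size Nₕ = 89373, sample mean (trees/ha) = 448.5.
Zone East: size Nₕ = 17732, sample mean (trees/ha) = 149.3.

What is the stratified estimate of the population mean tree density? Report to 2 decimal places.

505.77

N = 48859 + 89373 + 17732 = 155964.
The stratified mean weights each stratum mean by its population share Nₕ/N.
Σ Nₕx̄ₕ = 48859·739.9 + 89373·448.5 + 17732·149.3 = 36150774.1 + 40083790.5 + 2647387.6 = 78881952.2.
Divide by N: 78881952.2 / 155964 = 505.7703... → 505.77.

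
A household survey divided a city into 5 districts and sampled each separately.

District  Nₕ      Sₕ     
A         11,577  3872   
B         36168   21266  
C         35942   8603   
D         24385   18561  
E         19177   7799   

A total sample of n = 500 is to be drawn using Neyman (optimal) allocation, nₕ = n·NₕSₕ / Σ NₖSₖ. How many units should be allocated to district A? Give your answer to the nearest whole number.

Σ NₕSₕ = 11577·3872 + 36168·21266 + 35942·8603 + 24385·18561 + 19177·7799 = 1725355266.
Share for A: 44826144/1725355266 = 0.02598.
n_A = 500 × 0.02598 = 12.990... → 13.

13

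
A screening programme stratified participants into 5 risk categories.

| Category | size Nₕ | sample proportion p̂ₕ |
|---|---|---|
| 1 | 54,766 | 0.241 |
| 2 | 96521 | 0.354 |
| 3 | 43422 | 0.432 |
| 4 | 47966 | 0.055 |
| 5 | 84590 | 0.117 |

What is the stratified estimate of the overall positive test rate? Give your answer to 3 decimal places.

Wₕ = Nₕ/N with N = 327265: 0.1673, 0.2949, 0.1327, 0.1466, 0.2585.
p̂_st = 0.1673·0.241 + 0.2949·0.354 + 0.1327·0.432 + 0.1466·0.055 + 0.2585·0.117 ≈ 0.24036... → 0.240.

0.240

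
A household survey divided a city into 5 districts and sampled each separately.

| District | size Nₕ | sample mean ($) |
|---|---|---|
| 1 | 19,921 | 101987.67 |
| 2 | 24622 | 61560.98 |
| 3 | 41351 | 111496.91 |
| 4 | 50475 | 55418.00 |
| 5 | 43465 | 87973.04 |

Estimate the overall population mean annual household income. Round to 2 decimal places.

82180.96

x̄_st = (Σ Nₕx̄ₕ) / (Σ Nₕ) = (19921·101987.67 + 24622·61560.98 + 41351·111496.91 + 50475·55418.00 + 43465·87973.04) / 179834
= 14778931282.64 / 179834 = 82180.9629... → 82180.96.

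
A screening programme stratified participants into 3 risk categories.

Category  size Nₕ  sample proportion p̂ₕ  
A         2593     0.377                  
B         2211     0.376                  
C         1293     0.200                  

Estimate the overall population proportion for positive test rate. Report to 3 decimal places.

0.339

Wₕ = Nₕ/N with N = 6097: 0.4253, 0.3626, 0.2121.
p̂_st = 0.4253·0.377 + 0.3626·0.376 + 0.2121·0.200 ≈ 0.33910... → 0.339.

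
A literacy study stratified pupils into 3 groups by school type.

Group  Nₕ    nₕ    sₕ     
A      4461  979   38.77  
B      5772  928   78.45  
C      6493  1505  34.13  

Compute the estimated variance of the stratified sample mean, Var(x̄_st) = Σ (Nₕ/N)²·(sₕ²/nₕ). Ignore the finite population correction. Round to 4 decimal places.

N = 16726; Wₕ = Nₕ/N.
group A: (4461/16726)²·38.77²/979 = 0.1092167
group B: (5772/16726)²·78.45²/928 = 0.7897805
group C: (6493/16726)²·34.13²/1505 = 0.1166387
Sum = 1.0156359 → 1.0156.

1.0156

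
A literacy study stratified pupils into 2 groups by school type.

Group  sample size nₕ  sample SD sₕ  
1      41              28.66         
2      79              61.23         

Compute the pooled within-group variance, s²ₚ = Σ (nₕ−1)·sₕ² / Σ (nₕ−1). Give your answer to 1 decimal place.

Degrees of freedom: 40 + 78 = 118.
Σ(nₕ−1)sₕ² = 40·821.3956 + 78·3749.1129 = 325286.6302.
s²ₚ = 325286.6302 / 118 = 2756.666... → 2756.7.

2756.7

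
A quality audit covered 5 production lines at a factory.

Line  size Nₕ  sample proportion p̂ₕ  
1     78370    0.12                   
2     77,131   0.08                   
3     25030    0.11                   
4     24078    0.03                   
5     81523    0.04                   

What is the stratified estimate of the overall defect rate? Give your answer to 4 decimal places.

0.0780

Wₕ = Nₕ/N with N = 286132: 0.2739, 0.2696, 0.0875, 0.0841, 0.2849.
p̂_st = 0.2739·0.12 + 0.2696·0.08 + 0.0875·0.11 + 0.0841·0.03 + 0.2849·0.04 ≈ 0.077976... → 0.0780.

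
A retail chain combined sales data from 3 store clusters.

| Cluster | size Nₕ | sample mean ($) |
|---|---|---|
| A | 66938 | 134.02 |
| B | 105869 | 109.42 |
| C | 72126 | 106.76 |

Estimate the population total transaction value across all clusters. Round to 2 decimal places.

28255388.50

Estimate total by summing Nₕ·x̄ₕ over strata.
66938·134.02 + 105869·109.42 + 72126·106.76 = 8971030.76 + 11584185.98 + 7700171.76 = 28255388.50.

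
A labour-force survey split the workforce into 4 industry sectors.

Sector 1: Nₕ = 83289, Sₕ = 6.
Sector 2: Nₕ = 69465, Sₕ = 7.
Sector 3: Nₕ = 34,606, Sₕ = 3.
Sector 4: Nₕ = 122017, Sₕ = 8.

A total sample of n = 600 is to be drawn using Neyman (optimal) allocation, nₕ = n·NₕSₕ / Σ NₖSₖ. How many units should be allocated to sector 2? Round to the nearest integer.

Σ NₕSₕ = 83289·6 + 69465·7 + 34606·3 + 122017·8 = 2065943.
Share for 2: 486255/2065943 = 0.23537.
n_2 = 600 × 0.23537 = 141.220... → 141.

141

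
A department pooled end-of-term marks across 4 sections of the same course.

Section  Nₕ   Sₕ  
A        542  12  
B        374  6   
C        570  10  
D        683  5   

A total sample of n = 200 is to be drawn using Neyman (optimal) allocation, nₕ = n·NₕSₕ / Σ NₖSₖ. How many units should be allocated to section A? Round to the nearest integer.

Σ NₕSₕ = 542·12 + 374·6 + 570·10 + 683·5 = 17863.
Share for A: 6504/17863 = 0.36410.
n_A = 200 × 0.36410 = 72.821... → 73.

73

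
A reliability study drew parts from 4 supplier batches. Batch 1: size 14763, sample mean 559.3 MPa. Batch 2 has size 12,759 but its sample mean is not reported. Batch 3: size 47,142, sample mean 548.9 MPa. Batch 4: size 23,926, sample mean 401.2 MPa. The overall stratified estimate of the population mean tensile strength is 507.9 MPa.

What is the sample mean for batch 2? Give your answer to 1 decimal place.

Σ Nₕx̄ₕ = N·μ, so 12759·x̄_2 = 98590·507.9 − (14763·559.3 + 47142·548.9 + 23926·401.2).
= 50073861 − 43732300.9 = 6341560.1.
x̄_2 = 6341560.1 / 12759 = 497.026... → 497.0.

497.0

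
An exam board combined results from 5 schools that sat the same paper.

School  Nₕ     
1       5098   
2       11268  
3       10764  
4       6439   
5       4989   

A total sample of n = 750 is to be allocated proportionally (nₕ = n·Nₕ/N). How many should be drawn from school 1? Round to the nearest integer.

99

Share of school 1 = 5098/38558 = 0.13222.
Allocate 750 × 0.13222 = 99.162... → 99.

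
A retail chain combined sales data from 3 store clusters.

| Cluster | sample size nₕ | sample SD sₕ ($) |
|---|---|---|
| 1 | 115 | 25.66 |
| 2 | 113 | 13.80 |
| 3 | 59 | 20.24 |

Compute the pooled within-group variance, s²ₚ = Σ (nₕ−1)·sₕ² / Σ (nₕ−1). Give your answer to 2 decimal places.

423.07

1: (115−1)·25.66² = 114·658.4356 = 75061.6584
2: (113−1)·13.80² = 112·190.44 = 21329.28
3: (59−1)·20.24² = 58·409.6576 = 23760.1408
Numerator = 120151.0792; denominator = Σ(nₕ−1) = 284.
s²ₚ = 120151.0792/284 = 423.0672... → 423.07.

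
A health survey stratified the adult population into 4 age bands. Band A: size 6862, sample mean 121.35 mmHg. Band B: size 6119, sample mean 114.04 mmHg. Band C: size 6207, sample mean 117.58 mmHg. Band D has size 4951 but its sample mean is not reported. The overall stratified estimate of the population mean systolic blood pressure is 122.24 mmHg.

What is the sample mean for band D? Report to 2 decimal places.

Σ Nₕx̄ₕ = N·μ, so 4951·x̄_D = 24139·122.24 − (6862·121.35 + 6119·114.04 + 6207·117.58).
= 2950751.36 − 2260333.52 = 690417.84.
x̄_D = 690417.84 / 4951 = 139.4502... → 139.45.

139.45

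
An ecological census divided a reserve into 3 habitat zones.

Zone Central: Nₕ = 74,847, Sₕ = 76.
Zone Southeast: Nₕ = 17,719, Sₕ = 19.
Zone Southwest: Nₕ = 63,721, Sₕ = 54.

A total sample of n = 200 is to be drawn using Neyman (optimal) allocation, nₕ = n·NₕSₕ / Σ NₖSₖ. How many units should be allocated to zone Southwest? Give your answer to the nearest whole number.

73

Σ NₕSₕ = 74847·76 + 17719·19 + 63721·54 = 9465967.
Share for Southwest: 3440934/9465967 = 0.36351.
n_Southwest = 200 × 0.36351 = 72.701... → 73.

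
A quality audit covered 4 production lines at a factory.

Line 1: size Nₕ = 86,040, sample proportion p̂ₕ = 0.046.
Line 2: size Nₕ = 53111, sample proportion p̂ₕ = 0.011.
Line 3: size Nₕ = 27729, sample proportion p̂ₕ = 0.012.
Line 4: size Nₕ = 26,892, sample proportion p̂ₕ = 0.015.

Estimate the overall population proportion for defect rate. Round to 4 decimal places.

0.0272

Wₕ = Nₕ/N with N = 193772: 0.4440, 0.2741, 0.1431, 0.1388.
p̂_st = 0.4440·0.046 + 0.2741·0.011 + 0.1431·0.012 + 0.1388·0.015 ≈ 0.027239... → 0.0272.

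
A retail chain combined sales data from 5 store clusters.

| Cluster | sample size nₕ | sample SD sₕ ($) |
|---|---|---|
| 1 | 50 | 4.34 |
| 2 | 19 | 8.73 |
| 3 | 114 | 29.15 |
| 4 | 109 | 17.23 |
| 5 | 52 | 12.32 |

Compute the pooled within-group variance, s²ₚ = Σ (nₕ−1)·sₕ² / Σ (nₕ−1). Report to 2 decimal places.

407.42

Degrees of freedom: 49 + 18 + 113 + 108 + 51 = 339.
Σ(nₕ−1)sₕ² = 49·18.8356 + 18·76.2129 + 113·849.7225 + 108·296.8729 + 51·151.7824 = 138116.5947.
s²ₚ = 138116.5947 / 339 = 407.4236... → 407.42.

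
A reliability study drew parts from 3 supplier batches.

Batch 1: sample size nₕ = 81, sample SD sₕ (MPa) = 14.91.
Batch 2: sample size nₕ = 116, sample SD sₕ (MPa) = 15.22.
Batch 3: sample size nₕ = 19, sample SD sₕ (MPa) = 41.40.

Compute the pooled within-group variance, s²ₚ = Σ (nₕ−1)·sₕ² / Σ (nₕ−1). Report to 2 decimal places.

353.41

1: (81−1)·14.91² = 80·222.3081 = 17784.648
2: (116−1)·15.22² = 115·231.6484 = 26639.566
3: (19−1)·41.40² = 18·1713.96 = 30851.28
Numerator = 75275.494; denominator = Σ(nₕ−1) = 213.
s²ₚ = 75275.494/213 = 353.4061... → 353.41.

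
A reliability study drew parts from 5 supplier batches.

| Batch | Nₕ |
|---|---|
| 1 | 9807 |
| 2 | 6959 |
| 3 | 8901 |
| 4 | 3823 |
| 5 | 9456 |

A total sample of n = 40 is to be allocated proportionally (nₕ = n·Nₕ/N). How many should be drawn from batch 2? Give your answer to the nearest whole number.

7

N = 9807 + 6959 + 8901 + 3823 + 9456 = 38946.
n_2 = 40·6959/38946 = 7.147... → 7.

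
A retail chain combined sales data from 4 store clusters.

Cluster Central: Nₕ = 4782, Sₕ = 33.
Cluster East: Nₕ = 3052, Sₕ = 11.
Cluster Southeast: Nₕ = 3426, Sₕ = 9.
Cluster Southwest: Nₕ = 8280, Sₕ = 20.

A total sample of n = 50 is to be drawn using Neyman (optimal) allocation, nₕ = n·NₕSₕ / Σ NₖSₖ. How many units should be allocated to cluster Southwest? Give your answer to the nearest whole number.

Σ NₕSₕ = 4782·33 + 3052·11 + 3426·9 + 8280·20 = 387812.
Share for Southwest: 165600/387812 = 0.42701.
n_Southwest = 50 × 0.42701 = 21.351... → 21.

21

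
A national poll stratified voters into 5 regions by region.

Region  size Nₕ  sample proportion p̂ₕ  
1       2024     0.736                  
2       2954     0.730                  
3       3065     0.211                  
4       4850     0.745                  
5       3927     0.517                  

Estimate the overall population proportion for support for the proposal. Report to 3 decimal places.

0.591

N = 2024 + 2954 + 3065 + 4850 + 3927 = 16820.
Overall proportion = Σ (Nₕ/N)·p̂ₕ.
Σ Nₕp̂ₕ = 1489.664 + 2156.42 + 646.715 + 3613.25 + 2030.259 = 9936.308.
9936.308 / 16820 = 0.59074... → 0.591.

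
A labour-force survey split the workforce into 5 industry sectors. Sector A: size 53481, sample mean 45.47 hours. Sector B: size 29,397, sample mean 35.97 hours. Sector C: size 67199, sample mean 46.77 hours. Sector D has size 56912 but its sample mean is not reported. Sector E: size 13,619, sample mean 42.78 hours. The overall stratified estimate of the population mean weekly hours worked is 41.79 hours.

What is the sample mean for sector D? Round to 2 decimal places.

35.22

Σ Nₕx̄ₕ = N·μ, so 56912·x̄_D = 220608·41.79 − (53481·45.47 + 29397·35.97 + 67199·46.77 + 13619·42.78).
= 9219208.32 − 7214709.21 = 2004499.11.
x̄_D = 2004499.11 / 56912 = 35.2210... → 35.22.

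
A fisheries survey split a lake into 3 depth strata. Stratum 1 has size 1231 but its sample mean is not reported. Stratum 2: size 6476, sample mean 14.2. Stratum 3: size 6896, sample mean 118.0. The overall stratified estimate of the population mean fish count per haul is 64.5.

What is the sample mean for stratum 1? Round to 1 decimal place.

29.4

Σ Nₕx̄ₕ = N·μ, so 1231·x̄_1 = 14603·64.5 − (6476·14.2 + 6896·118.0).
= 941893.5 − 905687.2 = 36206.3.
x̄_1 = 36206.3 / 1231 = 29.412... → 29.4.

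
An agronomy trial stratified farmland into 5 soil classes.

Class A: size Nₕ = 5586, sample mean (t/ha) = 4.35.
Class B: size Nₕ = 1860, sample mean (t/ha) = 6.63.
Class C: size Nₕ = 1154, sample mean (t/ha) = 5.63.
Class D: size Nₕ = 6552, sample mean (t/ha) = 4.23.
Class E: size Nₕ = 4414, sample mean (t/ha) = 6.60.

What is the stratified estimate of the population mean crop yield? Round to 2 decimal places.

5.11

N = 19566; weights Wₕ = Nₕ/N = (0.2855, 0.0951, 0.0590, 0.3349, 0.2256).
x̄_st = Σ Wₕ·x̄ₕ = 0.2855·4.35 + 0.0951·6.63 + 0.0590·5.63 + 0.3349·4.23 + 0.2256·6.60 ≈ 5.1096...
→ 5.11.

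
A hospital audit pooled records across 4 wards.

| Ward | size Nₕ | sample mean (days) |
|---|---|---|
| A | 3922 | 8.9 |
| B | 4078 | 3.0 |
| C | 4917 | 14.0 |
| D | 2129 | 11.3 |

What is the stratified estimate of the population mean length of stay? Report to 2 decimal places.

N = 15046; weights Wₕ = Nₕ/N = (0.2607, 0.2710, 0.3268, 0.1415).
x̄_st = Σ Wₕ·x̄ₕ = 0.2607·8.9 + 0.2710·3.0 + 0.3268·14.0 + 0.1415·11.3 ≈ 9.3072...
→ 9.31.

9.31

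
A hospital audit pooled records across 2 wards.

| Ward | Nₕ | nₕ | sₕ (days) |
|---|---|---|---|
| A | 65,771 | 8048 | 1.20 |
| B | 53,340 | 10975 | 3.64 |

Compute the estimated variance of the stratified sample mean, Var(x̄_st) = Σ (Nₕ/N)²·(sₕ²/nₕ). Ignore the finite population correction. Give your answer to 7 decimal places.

N = 119111; Wₕ = Nₕ/N.
ward A: (65771/119111)²·1.20²/8048 = 0.0000545556
ward B: (53340/119111)²·3.64²/10975 = 0.0002421032
Sum = 0.0002966588 → 0.0002967.

0.0002967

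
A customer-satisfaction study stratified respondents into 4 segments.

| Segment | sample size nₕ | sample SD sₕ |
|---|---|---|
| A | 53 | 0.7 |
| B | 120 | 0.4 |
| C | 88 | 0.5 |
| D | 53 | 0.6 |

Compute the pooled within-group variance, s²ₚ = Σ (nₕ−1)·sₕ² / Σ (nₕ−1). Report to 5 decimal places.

Degrees of freedom: 52 + 119 + 87 + 52 = 310.
Σ(nₕ−1)sₕ² = 52·0.49 + 119·0.16 + 87·0.25 + 52·0.36 = 84.99.
s²ₚ = 84.99 / 310 = 0.2741613... → 0.27416.

0.27416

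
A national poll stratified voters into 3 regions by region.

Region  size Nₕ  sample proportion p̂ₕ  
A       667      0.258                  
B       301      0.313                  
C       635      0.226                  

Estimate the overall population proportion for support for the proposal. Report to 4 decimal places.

Wₕ = Nₕ/N with N = 1603: 0.4161, 0.1878, 0.3961.
p̂_st = 0.4161·0.258 + 0.1878·0.313 + 0.3961·0.226 ≈ 0.255651... → 0.2557.

0.2557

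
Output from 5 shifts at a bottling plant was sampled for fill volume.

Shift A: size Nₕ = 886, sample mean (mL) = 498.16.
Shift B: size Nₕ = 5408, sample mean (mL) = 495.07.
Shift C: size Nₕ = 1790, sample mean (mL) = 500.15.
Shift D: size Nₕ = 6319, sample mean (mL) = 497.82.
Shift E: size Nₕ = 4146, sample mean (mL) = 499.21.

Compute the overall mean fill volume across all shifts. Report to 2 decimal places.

N = 18549; weights Wₕ = Nₕ/N = (0.0478, 0.2916, 0.0965, 0.3407, 0.2235).
x̄_st = Σ Wₕ·x̄ₕ = 0.0478·498.16 + 0.2916·495.07 + 0.0965·500.15 + 0.3407·497.82 + 0.2235·499.21 ≈ 497.5700...
→ 497.57.

497.57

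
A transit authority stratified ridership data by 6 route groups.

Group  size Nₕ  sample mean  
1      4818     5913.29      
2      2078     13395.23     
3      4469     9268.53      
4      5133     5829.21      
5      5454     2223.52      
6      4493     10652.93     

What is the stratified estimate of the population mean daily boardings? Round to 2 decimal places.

7096.18

N = 26445; weights Wₕ = Nₕ/N = (0.1822, 0.0786, 0.1690, 0.1941, 0.2062, 0.1699).
x̄_st = Σ Wₕ·x̄ₕ = 0.1822·5913.29 + 0.0786·13395.23 + 0.1690·9268.53 + 0.1941·5829.21 + 0.2062·2223.52 + 0.1699·10652.93 ≈ 7096.1848...
→ 7096.18.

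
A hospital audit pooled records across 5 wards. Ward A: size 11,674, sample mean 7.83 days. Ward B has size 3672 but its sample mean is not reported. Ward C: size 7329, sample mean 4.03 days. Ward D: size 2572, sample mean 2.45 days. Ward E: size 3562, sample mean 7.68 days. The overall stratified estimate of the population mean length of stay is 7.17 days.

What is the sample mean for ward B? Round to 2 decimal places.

14.15

Σ Nₕx̄ₕ = N·μ, so 3672·x̄_B = 28809·7.17 − (11674·7.83 + 7329·4.03 + 2572·2.45 + 3562·7.68).
= 206560.53 − 154600.85 = 51959.68.
x̄_B = 51959.68 / 3672 = 14.1502... → 14.15.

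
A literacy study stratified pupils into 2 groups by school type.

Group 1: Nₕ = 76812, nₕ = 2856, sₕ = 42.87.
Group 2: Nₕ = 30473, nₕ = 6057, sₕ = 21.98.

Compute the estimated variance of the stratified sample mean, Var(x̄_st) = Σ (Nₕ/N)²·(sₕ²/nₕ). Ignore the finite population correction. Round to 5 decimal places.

0.33629

N = 107285. Term for each stratum: Wₕ²sₕ²/nₕ.
Var(x̄_st) = 0.32985943 + 0.00643502 = 0.33629445 → 0.33629.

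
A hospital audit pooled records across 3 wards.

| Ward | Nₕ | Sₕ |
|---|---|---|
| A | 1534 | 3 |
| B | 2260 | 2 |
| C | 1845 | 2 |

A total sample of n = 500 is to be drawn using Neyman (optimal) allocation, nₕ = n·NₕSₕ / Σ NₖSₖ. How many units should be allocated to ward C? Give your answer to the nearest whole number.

A: NₕSₕ = 1534·3 = 4602
B: NₕSₕ = 2260·2 = 4520
C: NₕSₕ = 1845·2 = 3690
Σ NₕSₕ = 12812.
n_C = 500·3690/12812 = 144.006... → 144.

144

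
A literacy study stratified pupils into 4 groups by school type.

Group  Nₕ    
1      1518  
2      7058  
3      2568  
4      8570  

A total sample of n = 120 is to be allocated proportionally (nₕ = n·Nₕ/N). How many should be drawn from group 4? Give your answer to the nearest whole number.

52

Share of group 4 = 8570/19714 = 0.43472.
Allocate 120 × 0.43472 = 52.166... → 52.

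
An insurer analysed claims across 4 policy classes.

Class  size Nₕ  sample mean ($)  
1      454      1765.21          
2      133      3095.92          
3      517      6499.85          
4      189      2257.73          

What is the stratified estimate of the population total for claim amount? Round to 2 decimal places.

5000296.12

Population total = Σ Nₕ·x̄ₕ (each stratum's size times its mean).
454·1765.21 + 133·3095.92 + 517·6499.85 + 189·2257.73 = 801405.34 + 411757.36 + 3360422.45 + 426710.97 = 5000296.12.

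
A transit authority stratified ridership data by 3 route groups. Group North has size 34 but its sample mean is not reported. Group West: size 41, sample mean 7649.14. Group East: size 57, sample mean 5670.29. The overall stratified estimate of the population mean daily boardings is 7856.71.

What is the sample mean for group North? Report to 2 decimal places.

11772.48

N = 34 + 41 + 57 = 132.
Overall total = μ·N = 7856.71·132 = 1037085.72.
Subtract the known strata: 41·7649.14 + 57·5670.29 = 636821.27.
Remaining total for group North: 1037085.72 − 636821.27 = 400264.45.
Divide by its size: 400264.45 / 34 = 11772.4838... → 11772.48.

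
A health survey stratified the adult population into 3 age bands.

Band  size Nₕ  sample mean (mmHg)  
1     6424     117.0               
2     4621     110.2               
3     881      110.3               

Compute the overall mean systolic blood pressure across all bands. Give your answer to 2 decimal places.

113.87

N = 11926; weights Wₕ = Nₕ/N = (0.5387, 0.3875, 0.0739).
x̄_st = Σ Wₕ·x̄ₕ = 0.5387·117.0 + 0.3875·110.2 + 0.0739·110.3 ≈ 113.8702...
→ 113.87.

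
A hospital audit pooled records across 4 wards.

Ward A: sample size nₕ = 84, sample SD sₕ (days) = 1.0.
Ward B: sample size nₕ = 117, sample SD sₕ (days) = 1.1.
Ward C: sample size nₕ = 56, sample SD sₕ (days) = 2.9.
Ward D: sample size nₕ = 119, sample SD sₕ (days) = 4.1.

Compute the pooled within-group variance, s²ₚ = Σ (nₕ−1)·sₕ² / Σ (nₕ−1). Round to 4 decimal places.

7.1760

A: (84−1)·1.0² = 83·1 = 83
B: (117−1)·1.1² = 116·1.21 = 140.36
C: (56−1)·2.9² = 55·8.41 = 462.55
D: (119−1)·4.1² = 118·16.81 = 1983.58
Numerator = 2669.49; denominator = Σ(nₕ−1) = 372.
s²ₚ = 2669.49/372 = 7.176048... → 7.1760.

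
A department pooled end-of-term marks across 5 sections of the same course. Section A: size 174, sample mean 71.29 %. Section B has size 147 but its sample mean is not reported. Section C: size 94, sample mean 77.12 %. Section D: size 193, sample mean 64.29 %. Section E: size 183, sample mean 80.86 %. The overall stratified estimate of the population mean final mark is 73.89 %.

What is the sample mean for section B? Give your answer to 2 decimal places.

N = 174 + 147 + 94 + 193 + 183 = 791.
Overall total = μ·N = 73.89·791 = 58446.99.
Subtract the known strata: 174·71.29 + 94·77.12 + 193·64.29 + 183·80.86 = 46859.09.
Remaining total for section B: 58446.99 − 46859.09 = 11587.9.
Divide by its size: 11587.9 / 147 = 78.8293... → 78.83.

78.83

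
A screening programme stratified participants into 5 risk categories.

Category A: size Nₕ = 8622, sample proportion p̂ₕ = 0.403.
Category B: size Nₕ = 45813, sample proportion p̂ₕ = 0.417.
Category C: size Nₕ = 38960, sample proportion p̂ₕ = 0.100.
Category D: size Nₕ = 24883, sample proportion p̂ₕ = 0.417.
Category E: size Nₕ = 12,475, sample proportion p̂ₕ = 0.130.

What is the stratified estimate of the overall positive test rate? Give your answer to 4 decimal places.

N = 8622 + 45813 + 38960 + 24883 + 12475 = 130753.
Overall proportion = Σ (Nₕ/N)·p̂ₕ.
Σ Nₕp̂ₕ = 3474.666 + 19104.021 + 3896 + 10376.211 + 1621.75 = 38472.648.
38472.648 / 130753 = 0.294239... → 0.2942.

0.2942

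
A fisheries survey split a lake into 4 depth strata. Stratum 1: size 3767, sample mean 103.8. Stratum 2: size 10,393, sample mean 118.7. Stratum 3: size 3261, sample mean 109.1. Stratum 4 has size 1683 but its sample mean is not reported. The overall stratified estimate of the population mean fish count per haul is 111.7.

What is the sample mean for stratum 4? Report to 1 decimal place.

91.2

N = 3767 + 10393 + 3261 + 1683 = 19104.
Overall total = μ·N = 111.7·19104 = 2133916.8.
Subtract the known strata: 3767·103.8 + 10393·118.7 + 3261·109.1 = 1980438.8.
Remaining total for stratum 4: 2133916.8 − 1980438.8 = 153478.
Divide by its size: 153478 / 1683 = 91.193... → 91.2.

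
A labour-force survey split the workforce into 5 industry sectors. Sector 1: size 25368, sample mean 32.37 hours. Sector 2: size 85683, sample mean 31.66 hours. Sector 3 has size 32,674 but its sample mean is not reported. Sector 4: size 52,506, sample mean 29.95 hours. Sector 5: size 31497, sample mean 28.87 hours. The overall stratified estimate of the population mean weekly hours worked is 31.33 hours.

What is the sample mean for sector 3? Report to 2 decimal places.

N = 25368 + 85683 + 32674 + 52506 + 31497 = 227728.
Overall total = μ·N = 31.33·227728 = 7134718.24.
Subtract the known strata: 25368·32.37 + 85683·31.66 + 52506·29.95 + 31497·28.87 = 6015759.03.
Remaining total for sector 3: 7134718.24 − 6015759.03 = 1118959.21.
Divide by its size: 1118959.21 / 32674 = 34.2462... → 34.25.

34.25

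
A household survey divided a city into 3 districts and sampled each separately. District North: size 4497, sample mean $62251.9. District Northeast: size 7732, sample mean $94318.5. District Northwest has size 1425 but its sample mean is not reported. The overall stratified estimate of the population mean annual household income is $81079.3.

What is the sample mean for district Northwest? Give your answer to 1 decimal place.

68659.2

N = 4497 + 7732 + 1425 = 13654.
Overall total = μ·N = 81079.3·13654 = 1107056762.2.
Subtract the known strata: 4497·62251.9 + 7732·94318.5 = 1009217436.3.
Remaining total for district Northwest: 1107056762.2 − 1009217436.3 = 97839325.9.
Divide by its size: 97839325.9 / 1425 = 68659.176... → 68659.2.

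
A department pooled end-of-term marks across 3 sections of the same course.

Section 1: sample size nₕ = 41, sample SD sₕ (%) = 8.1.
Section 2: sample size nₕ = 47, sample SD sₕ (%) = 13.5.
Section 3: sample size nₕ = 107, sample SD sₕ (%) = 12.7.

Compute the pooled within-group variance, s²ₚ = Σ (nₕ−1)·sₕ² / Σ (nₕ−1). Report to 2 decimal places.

1: (41−1)·8.1² = 40·65.61 = 2624.4
2: (47−1)·13.5² = 46·182.25 = 8383.5
3: (107−1)·12.7² = 106·161.29 = 17096.74
Numerator = 28104.64; denominator = Σ(nₕ−1) = 192.
s²ₚ = 28104.64/192 = 146.3783... → 146.38.

146.38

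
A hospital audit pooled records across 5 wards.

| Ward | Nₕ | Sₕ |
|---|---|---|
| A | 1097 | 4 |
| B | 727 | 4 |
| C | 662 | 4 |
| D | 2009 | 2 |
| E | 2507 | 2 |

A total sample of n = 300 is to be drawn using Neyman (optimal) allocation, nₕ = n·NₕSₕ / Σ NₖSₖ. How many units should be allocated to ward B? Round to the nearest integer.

Σ NₕSₕ = 1097·4 + 727·4 + 662·4 + 2009·2 + 2507·2 = 18976.
Share for B: 2908/18976 = 0.15325.
n_B = 300 × 0.15325 = 45.974... → 46.

46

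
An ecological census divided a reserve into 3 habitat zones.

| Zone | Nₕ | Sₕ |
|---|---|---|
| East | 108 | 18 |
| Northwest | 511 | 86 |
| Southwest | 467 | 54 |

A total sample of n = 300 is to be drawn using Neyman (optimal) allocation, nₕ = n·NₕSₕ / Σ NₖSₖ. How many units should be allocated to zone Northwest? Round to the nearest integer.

East: NₕSₕ = 108·18 = 1944
Northwest: NₕSₕ = 511·86 = 43946
Southwest: NₕSₕ = 467·54 = 25218
Σ NₕSₕ = 71108.
n_Northwest = 300·43946/71108 = 185.405... → 185.

185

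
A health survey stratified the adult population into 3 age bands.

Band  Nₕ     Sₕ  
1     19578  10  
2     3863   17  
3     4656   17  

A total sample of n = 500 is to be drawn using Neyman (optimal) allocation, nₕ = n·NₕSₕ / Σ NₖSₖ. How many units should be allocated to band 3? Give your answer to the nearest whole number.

116

Σ NₕSₕ = 19578·10 + 3863·17 + 4656·17 = 340603.
Share for 3: 79152/340603 = 0.23239.
n_3 = 500 × 0.23239 = 116.194... → 116.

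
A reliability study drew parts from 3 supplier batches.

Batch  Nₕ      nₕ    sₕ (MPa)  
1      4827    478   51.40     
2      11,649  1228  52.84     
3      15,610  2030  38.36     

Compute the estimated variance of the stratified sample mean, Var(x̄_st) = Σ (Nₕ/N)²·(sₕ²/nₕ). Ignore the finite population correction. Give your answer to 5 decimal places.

0.59635

N = 32086. Term for each stratum: Wₕ²sₕ²/nₕ.
Var(x̄_st) = 0.12508977 + 0.29969078 + 0.17156781 = 0.59634836 → 0.59635.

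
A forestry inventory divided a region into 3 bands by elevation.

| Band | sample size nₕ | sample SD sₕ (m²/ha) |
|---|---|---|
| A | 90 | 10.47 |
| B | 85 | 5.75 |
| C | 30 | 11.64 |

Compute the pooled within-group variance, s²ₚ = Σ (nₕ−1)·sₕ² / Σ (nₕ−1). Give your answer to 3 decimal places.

A: (90−1)·10.47² = 89·109.6209 = 9756.2601
B: (85−1)·5.75² = 84·33.0625 = 2777.25
C: (30−1)·11.64² = 29·135.4896 = 3929.1984
Numerator = 16462.7085; denominator = Σ(nₕ−1) = 202.
s²ₚ = 16462.7085/202 = 81.49856... → 81.499.

81.499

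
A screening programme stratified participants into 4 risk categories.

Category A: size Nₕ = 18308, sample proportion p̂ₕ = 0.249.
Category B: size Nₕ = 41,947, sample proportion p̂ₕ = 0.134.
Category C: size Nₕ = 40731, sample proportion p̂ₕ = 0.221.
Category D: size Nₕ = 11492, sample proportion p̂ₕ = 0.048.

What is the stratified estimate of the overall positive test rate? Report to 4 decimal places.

0.1754

N = 18308 + 41947 + 40731 + 11492 = 112478.
Overall proportion = Σ (Nₕ/N)·p̂ₕ.
Σ Nₕp̂ₕ = 4558.692 + 5620.898 + 9001.551 + 551.616 = 19732.757.
19732.757 / 112478 = 0.175437... → 0.1754.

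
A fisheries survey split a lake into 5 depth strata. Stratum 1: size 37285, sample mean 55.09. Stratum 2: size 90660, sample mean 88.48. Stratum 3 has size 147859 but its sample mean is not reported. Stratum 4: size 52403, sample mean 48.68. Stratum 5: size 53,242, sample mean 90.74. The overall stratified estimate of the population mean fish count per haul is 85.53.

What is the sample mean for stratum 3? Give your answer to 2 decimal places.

N = 37285 + 90660 + 147859 + 52403 + 53242 = 381449.
Overall total = μ·N = 85.53·381449 = 32625332.97.
Subtract the known strata: 37285·55.09 + 90660·88.48 + 52403·48.68 + 53242·90.74 = 17457784.57.
Remaining total for stratum 3: 32625332.97 − 17457784.57 = 15167548.4.
Divide by its size: 15167548.4 / 147859 = 102.5812... → 102.58.

102.58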